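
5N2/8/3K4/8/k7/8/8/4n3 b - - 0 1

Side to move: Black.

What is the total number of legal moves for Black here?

Black to move; king on a4.
In check: no.
Legal moves: Kb5, Ka5, Kb4, Kb3, Ka3, Nf3, Nd3, Ng2, Nc2.
Count: 9.

9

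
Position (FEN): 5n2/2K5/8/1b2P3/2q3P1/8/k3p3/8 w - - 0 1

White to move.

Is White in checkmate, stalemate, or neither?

neither

White to move; white king on c7.
In check: yes, from the black queen on c4.
Legal moves for White: Kd8, Kb8, Kb7, Kd6, Kb6.
White is in check but has 5 legal moves → neither.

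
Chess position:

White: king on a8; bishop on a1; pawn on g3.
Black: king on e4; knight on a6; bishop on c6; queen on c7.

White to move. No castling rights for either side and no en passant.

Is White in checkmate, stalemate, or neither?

checkmate

White to move; white king on a8.
In check: yes, from the black bishop on c6.
King squares — a7: attacked by Qc7; b7: attacked by Bc6; b8: attacked by Na6.
Legal moves for White: none.
In check with no legal moves → checkmate.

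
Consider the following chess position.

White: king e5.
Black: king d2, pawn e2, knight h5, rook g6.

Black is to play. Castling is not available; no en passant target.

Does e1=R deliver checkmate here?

no

After e1=R: white king on e5; in check: yes, from the black rook on e1.
White has 3 legal replies: Kf5, Kd5, Kd4.
In check but a legal move exists → not checkmate.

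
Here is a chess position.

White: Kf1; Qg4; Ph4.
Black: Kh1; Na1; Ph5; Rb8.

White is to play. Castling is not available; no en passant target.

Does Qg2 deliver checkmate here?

yes

After Qg2: black king on h1; in check: yes, from the white queen on g2.
King squares — g1: attacked by Kf1; g2: attacked by Kf1; h2: attacked by Qg2.
Black has no legal moves → checkmate.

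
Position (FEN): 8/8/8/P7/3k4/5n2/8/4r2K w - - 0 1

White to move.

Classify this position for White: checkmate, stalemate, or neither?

neither

White to move; white king on h1.
In check: yes, from the black rook on e1.
Legal moves for White: Kg2.
White is in check but has 1 legal move → neither.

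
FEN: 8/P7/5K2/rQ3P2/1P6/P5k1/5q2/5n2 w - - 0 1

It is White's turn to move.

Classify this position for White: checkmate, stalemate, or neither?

neither

White to move; white king on f6.
In check: no.
Legal moves for White include: Kg7, Kf7, Ke7, Kg6, Ke6, Kg5, Ke5, Qe8, Qb8+, Qd7, Qb7, Qc6, Qb6, Qa6, Qe5+, Qd5, Qc5, Qxa5, ... (list truncated; more exist).
White has legal moves and is not in check → neither.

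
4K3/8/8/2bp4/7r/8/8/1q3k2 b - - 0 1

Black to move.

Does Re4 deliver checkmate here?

After Re4: white king on e8; in check: yes, from the black rook on e4.
White has 3 legal replies: Kd8, Kf7, Kd7.
In check but a legal move exists → not checkmate.

no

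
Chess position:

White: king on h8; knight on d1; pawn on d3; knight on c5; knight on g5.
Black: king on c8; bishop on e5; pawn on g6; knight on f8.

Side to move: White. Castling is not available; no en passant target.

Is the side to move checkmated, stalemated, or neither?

neither

White to move; white king on h8.
In check: yes, from the black bishop on e5.
Legal moves for White: Kg8.
White is in check but has 1 legal move → neither.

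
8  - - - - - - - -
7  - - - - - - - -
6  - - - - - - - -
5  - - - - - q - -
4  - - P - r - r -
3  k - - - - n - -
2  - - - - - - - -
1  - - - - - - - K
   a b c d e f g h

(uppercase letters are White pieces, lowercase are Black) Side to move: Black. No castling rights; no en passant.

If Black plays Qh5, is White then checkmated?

After Qh5: white king on h1; in check: yes, from the black queen on h5.
King squares — g1: attacked by Nf3; g2: attacked by Rg4; h2: attacked by Nf3.
White has no legal moves → checkmate.

yes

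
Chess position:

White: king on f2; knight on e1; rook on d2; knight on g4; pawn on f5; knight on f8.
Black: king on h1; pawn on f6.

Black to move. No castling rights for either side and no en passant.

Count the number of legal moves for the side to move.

Black to move; king on h1.
In check: no.
Legal moves: none.
Count: 0.

0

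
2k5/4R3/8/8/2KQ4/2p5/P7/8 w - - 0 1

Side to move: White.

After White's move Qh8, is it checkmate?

yes

After Qh8: black king on c8; in check: yes, from the white queen on h8.
King squares — b7: attacked by Re7; c7: attacked by Re7; d7: attacked by Re7; b8: attacked by Qh8; d8: attacked by Qh8.
Black has no legal moves → checkmate.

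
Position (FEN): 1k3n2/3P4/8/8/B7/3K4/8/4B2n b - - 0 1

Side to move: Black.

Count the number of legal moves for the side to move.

Black to move; king on b8.
In check: no.
Legal moves: Nh7, Nxd7, Ng6, Ne6, Ka8, Kc7, Kb7, Ka7, Ng3, Nf2+.
Count: 10.

10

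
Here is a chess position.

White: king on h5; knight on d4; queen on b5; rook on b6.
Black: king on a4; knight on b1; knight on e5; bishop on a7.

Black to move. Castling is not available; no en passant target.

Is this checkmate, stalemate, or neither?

neither

Black to move; black king on a4.
In check: yes, from the white queen on b5.
King squares — a3: available; b3: attacked by Nd4; b4: attacked by Qb5; a5: attacked by Qb5; b5: attacked by Nd4.
Legal moves for Black: Ka3.
Black is in check but has 1 legal move → neither.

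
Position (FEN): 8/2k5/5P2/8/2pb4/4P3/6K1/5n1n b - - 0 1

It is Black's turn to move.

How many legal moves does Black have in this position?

24

Black to move; king on c7.
In check: no.
Legal moves: Kd8, Kc8, Kb8, Kd7, Kb7, Kd6, Kc6, Kb6, Ba7, Bxf6, Bb6, Be5, Bc5, Bxe3, Bc3, Bb2, Ba1, Nhg3, Nf2, Nfg3, Nxe3+, Nh2, Nd2, c3.
Count: 24.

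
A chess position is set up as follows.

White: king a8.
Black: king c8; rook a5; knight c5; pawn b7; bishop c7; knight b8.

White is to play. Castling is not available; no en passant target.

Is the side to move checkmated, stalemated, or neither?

White to move; white king on a8.
In check: yes, from the black rook on a5.
King squares — a7: attacked by Ra5; b7: attacked by Nc5; b8: attacked by Bc7.
Legal moves for White: none.
In check with no legal moves → checkmate.

checkmate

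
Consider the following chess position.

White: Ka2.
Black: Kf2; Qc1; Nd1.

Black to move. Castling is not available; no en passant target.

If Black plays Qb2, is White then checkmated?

After Qb2: white king on a2; in check: yes, from the black queen on b2.
King squares — a1: attacked by Qb2; b1: attacked by Qb2; b2: attacked by Nd1; a3: attacked by Qb2; b3: attacked by Qb2.
White has no legal moves → checkmate.

yes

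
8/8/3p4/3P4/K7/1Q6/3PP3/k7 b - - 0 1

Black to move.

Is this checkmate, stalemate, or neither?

Black to move; black king on a1.
In check: no.
King squares — b1: attacked by Qb3; a2: attacked by Qb3; b2: attacked by Qb3.
Legal moves for Black: none.
Not in check and no legal moves → stalemate.

stalemate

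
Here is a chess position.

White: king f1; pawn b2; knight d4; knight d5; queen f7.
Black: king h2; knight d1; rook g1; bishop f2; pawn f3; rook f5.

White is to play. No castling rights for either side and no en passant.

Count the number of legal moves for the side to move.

0

White to move; king on f1.
In check: yes, from the black rook on g1.
Legal moves: none.
Count: 0.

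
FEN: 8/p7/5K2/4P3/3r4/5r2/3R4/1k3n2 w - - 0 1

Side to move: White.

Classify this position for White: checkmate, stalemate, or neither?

White to move; white king on f6.
In check: yes, from the black rook on f3.
King squares — e5: own pawn; f5: attacked by Rf3; g5: available; e6: available; g6: available; e7: available; f7: attacked by Rf3; g7: available.
Legal moves for White: Kg7, Ke7, Kg6, Ke6, Kg5.
White is in check but has 5 legal moves → neither.

neither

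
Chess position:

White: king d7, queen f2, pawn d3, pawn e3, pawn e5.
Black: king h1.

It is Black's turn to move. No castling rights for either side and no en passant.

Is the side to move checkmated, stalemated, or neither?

stalemate

Black to move; black king on h1.
In check: no.
King squares — g1: attacked by Qf2; g2: attacked by Qf2; h2: attacked by Qf2.
Legal moves for Black: none.
Not in check and no legal moves → stalemate.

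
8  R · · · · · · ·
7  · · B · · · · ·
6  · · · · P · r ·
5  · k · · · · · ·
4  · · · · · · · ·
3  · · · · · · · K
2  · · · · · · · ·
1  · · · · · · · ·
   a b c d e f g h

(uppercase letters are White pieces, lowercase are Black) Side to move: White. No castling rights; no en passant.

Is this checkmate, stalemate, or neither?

neither

White to move; white king on h3.
In check: no.
Legal moves for White include: Rh8, Rg8, Rf8, Re8, Rd8, Rc8, Rb8+, Ra7, Ra6, Ra5+, Ra4, Ra3, Ra2, Ra1, Bd8, Bb8, Bd6, Bb6, ... (list truncated; more exist).
White has legal moves and is not in check → neither.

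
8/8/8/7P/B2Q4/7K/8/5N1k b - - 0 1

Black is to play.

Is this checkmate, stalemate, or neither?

stalemate

Black to move; black king on h1.
In check: no.
King squares — g1: attacked by Qd4; g2: attacked by Kh3; h2: attacked by Nf1.
Legal moves for Black: none.
Not in check and no legal moves → stalemate.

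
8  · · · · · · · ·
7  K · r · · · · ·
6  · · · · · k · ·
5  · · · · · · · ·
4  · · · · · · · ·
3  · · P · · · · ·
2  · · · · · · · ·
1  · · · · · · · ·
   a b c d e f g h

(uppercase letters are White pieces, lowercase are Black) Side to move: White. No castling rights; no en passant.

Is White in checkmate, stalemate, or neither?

White to move; white king on a7.
In check: yes, from the black rook on c7.
King squares — a6: available; b6: available; b7: attacked by Rc7; a8: available; b8: available.
Legal moves for White: Kb8, Ka8, Kb6, Ka6.
White is in check but has 4 legal moves → neither.

neither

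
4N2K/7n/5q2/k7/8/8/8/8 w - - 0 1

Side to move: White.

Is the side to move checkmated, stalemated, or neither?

White to move; white king on h8.
In check: yes, from the black queen on f6.
King squares — g7: attacked by Qf6; h7: available; g8: available.
Legal moves for White: Kg8, Kxh7, Ng7, Nxf6.
White is in check but has 4 legal moves → neither.

neither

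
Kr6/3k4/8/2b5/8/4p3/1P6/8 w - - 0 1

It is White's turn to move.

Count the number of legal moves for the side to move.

1

White to move; king on a8.
In check: yes, from the black rook on b8.
Legal moves: Kxb8.
Count: 1.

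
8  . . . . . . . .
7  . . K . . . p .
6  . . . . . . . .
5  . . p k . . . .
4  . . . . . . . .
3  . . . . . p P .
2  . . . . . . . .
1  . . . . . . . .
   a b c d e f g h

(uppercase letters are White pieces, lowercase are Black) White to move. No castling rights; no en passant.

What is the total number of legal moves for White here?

White to move; king on c7.
In check: no.
Legal moves: Kd8, Kc8, Kb8, Kd7, Kb7, Kb6, g4.
Count: 7.

7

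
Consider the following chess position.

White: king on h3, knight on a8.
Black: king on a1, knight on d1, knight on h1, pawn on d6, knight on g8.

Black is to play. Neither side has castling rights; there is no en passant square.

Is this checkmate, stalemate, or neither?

Black to move; black king on a1.
In check: no.
Legal moves for Black: Ne7, Nh6, Nf6, Ng3, Nhf2+, Ne3, Nc3, Ndf2+, Nb2, Kb2, Ka2, Kb1, d5.
Black has 13 legal moves and is not in check → neither.

neither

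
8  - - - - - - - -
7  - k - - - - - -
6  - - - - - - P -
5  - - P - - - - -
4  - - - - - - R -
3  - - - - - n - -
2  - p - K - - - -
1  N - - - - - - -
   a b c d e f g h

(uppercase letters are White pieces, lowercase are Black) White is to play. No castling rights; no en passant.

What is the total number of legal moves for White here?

6

White to move; king on d2.
In check: yes, from the black knight on f3.
Legal moves: Ke3, Kd3, Kc3, Ke2, Kc2, Kd1.
Count: 6.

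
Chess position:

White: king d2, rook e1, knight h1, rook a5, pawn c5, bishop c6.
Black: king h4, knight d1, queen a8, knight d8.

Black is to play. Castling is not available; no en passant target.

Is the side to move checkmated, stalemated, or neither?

neither

Black to move; black king on h4.
In check: no.
Legal moves for Black include: Nf7, Nb7, Ne6, Nxc6, Qc8, Qb8, Qb7, Qa7, Qxc6, Qa6, Qxa5+, Kh5, Kg5, Kg4, Kh3, Ne3, Nc3, Nf2, ... (list truncated; more exist).
Black has legal moves and is not in check → neither.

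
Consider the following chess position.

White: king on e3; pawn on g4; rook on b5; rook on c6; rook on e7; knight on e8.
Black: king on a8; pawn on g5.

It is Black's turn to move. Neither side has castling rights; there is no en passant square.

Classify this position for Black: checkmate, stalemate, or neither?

stalemate

Black to move; black king on a8.
In check: no.
King squares — a7: attacked by Re7; b7: attacked by Rb5; b8: attacked by Rb5.
Legal moves for Black: none.
Not in check and no legal moves → stalemate.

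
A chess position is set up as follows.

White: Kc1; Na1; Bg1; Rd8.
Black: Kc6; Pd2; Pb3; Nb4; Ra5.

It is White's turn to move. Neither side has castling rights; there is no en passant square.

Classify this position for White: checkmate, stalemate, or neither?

neither

White to move; white king on c1.
In check: yes, from the black pawn on d2.
Legal moves for White: Kxd2, Kb2, Kd1, Kb1, Rxd2.
White is in check but has 5 legal moves → neither.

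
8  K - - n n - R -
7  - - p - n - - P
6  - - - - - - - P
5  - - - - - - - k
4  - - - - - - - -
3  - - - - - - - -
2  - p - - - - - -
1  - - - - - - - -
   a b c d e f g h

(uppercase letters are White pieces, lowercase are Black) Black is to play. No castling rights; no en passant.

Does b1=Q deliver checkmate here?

After b1=Q: white king on a8; in check: no.
White is not in check, so this cannot be checkmate.

no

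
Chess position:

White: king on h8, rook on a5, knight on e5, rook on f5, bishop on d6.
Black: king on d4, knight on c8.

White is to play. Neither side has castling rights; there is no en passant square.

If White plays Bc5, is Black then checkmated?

no

After Bc5: black king on d4; in check: yes, from the white bishop on c5.
Black has 3 legal replies: Kd5, Ke4, Kc3.
In check but a legal move exists → not checkmate.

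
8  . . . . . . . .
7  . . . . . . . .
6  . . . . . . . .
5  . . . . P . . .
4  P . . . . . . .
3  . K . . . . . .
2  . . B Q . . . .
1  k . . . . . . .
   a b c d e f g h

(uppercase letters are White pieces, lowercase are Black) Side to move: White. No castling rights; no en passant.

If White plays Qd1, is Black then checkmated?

yes

After Qd1: black king on a1; in check: yes, from the white queen on d1.
King squares — b1: attacked by Qd1; a2: attacked by Kb3; b2: attacked by Kb3.
Black has no legal moves → checkmate.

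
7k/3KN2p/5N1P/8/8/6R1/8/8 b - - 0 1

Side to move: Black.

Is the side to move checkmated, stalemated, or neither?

stalemate

Black to move; black king on h8.
In check: no.
King squares — g7: attacked by Rg3; h7: own pawn; g8: attacked by Rg3.
Legal moves for Black: none.
Not in check and no legal moves → stalemate.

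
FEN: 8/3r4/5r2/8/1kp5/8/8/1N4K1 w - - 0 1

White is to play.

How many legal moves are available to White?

White to move; king on g1.
In check: no.
Legal moves: Kh2, Kg2, Kh1, Nc3, Na3, Nd2.
Count: 6.

6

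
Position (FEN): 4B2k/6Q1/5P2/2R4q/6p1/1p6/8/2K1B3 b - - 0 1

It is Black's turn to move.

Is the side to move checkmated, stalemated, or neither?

checkmate

Black to move; black king on h8.
In check: yes, from the white queen on g7.
King squares — g7: attacked by Pf6; h7: attacked by Qg7; g8: attacked by Qg7.
Legal moves for Black: none.
In check with no legal moves → checkmate.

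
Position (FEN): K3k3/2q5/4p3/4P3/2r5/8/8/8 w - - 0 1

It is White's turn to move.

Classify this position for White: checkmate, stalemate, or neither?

White to move; white king on a8.
In check: no.
King squares — a7: attacked by Qc7; b7: attacked by Qc7; b8: attacked by Qc7.
Legal moves for White: none.
Not in check and no legal moves → stalemate.

stalemate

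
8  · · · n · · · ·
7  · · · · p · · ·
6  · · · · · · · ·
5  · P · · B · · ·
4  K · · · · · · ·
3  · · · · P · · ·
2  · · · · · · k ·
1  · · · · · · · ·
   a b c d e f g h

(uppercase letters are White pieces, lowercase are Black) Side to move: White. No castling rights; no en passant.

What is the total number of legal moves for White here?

White to move; king on a4.
In check: no.
Legal moves: Bh8, Bb8, Bg7, Bc7, Bf6, Bd6, Bf4, Bd4, Bg3, Bc3, Bh2, Bb2, Ba1, Ka5, Kb4, Kb3, Ka3, b6, e4.
Count: 19.

19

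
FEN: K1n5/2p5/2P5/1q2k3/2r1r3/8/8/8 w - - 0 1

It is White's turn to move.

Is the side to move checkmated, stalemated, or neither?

stalemate

White to move; white king on a8.
In check: no.
King squares — a7: attacked by Nc8; b7: attacked by Qb5; b8: attacked by Qb5.
Legal moves for White: none.
Not in check and no legal moves → stalemate.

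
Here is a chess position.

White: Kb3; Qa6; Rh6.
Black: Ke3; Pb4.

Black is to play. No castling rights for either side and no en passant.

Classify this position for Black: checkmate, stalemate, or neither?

neither

Black to move; black king on e3.
In check: no.
Legal moves for Black: Kf4, Ke4, Kd4, Kf3, Kf2, Kd2.
Black has 6 legal moves and is not in check → neither.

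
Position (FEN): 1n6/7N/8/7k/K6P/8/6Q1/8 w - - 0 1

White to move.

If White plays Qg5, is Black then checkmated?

After Qg5: black king on h5; in check: yes, from the white queen on g5.
King squares — g4: attacked by Qg5; h4: attacked by Qg5; g5: attacked by Ph4; g6: attacked by Qg5; h6: attacked by Qg5.
Black has no legal moves → checkmate.

yes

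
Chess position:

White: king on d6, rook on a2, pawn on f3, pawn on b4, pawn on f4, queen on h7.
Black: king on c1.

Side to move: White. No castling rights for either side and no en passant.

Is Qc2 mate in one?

yes

After Qc2: black king on c1; in check: yes, from the white queen on c2.
King squares — b1: attacked by Qc2; d1: attacked by Qc2; b2: attacked by Ra2; c2: attacked by Ra2; d2: attacked by Qc2.
Black has no legal moves → checkmate.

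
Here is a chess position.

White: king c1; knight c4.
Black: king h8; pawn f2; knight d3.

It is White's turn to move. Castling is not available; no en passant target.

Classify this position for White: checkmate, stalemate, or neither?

neither

White to move; white king on c1.
In check: yes, from the black knight on d3.
King squares — b1: available; d1: available; b2: attacked by Nd3; c2: available; d2: available.
Legal moves for White: Kd2, Kc2, Kd1, Kb1.
White is in check but has 4 legal moves → neither.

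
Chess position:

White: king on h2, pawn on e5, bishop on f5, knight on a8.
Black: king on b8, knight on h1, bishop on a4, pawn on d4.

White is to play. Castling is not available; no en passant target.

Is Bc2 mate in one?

After Bc2: black king on b8; in check: no.
Black is not in check, so this cannot be checkmate.

no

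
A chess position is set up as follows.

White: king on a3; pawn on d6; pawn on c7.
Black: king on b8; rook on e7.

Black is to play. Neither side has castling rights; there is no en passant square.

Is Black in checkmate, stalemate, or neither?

neither

Black to move; black king on b8.
In check: yes, from the white pawn on c7.
Legal moves for Black: Kc8, Ka8, Kb7, Ka7, Rxc7.
Black is in check but has 5 legal moves → neither.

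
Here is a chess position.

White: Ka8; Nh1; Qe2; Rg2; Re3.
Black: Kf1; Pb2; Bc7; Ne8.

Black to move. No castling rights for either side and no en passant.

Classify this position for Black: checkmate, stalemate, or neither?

checkmate

Black to move; black king on f1.
In check: yes, from the white queen on e2.
King squares — e1: attacked by Qe2; g1: attacked by Rg2; e2: attacked by Rg2; f2: attacked by Nh1; g2: attacked by Qe2.
Legal moves for Black: none.
In check with no legal moves → checkmate.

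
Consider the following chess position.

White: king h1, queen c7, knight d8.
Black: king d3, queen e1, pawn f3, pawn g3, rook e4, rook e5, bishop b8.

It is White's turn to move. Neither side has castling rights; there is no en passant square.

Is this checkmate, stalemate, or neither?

checkmate

White to move; white king on h1.
In check: yes, from the black queen on e1.
King squares — g1: attacked by Qe1; g2: attacked by Pf3; h2: attacked by Pg3.
Legal moves for White: none.
In check with no legal moves → checkmate.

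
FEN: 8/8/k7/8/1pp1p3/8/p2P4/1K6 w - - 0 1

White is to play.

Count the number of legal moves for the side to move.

White to move; king on b1.
In check: yes, from the black pawn on a2.
Legal moves: Kc2, Kb2, Kxa2, Kc1, Ka1.
Count: 5.

5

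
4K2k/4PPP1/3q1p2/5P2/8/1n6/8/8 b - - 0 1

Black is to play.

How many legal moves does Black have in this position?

Black to move; king on h8.
In check: yes, from the white pawn on g7.
Legal moves: Kh7, Kxg7.
Count: 2.

2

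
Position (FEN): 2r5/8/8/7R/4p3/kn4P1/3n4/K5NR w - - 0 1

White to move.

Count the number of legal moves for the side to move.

0

White to move; king on a1.
In check: yes, from the black knight on b3.
Legal moves: none.
Count: 0.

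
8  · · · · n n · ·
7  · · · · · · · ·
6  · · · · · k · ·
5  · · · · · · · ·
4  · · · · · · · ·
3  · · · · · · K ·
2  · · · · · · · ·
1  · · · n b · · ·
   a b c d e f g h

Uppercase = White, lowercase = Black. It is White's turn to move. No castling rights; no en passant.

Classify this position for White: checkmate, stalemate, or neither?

White to move; white king on g3.
In check: yes, from the black bishop on e1.
King squares — f2: attacked by Nd1; g2: available; h2: available; f3: available; h3: available; f4: available; g4: available; h4: attacked by Be1.
Legal moves for White: Kg4, Kf4, Kh3, Kf3, Kh2, Kg2.
White is in check but has 6 legal moves → neither.

neither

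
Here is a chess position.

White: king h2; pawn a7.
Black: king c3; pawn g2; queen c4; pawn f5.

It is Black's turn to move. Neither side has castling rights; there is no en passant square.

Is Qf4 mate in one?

After Qf4: white king on h2; in check: yes, from the black queen on f4.
White has 3 legal replies: Kh3, Kxg2, Kg1.
In check but a legal move exists → not checkmate.

no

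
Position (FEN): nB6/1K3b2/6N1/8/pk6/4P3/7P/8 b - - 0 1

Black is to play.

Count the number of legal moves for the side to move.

18

Black to move; king on b4.
In check: no.
Legal moves: Nc7, Nb6, Bg8, Be8, Bxg6, Be6, Bd5+, Bc4, Bb3, Ba2, Kc5, Kb5, Ka5, Kc4, Kc3, Kb3, Ka3, a3.
Count: 18.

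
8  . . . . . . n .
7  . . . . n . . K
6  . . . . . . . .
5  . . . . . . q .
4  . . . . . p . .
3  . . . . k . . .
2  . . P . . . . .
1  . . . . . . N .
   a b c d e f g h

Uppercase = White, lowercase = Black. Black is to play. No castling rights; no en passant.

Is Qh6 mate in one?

After Qh6: white king on h7; in check: yes, from the black queen on h6.
King squares — g6: attacked by Qh6; h6: attacked by Ng8; g7: attacked by Qh6; g8: attacked by Ne7; h8: attacked by Qh6.
White has no legal moves → checkmate.

yes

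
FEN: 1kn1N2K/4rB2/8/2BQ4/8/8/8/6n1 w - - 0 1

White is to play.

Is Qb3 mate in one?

After Qb3: black king on b8; in check: yes, from the white queen on b3.
Black has 3 legal replies: Ka8, Nb6, Rb7.
In check but a legal move exists → not checkmate.

no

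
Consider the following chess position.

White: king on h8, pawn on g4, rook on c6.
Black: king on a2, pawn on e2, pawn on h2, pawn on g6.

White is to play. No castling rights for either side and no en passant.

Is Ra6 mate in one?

After Ra6: black king on a2; in check: yes, from the white rook on a6.
Black has 3 legal replies: Kb3, Kb2, Kb1.
In check but a legal move exists → not checkmate.

no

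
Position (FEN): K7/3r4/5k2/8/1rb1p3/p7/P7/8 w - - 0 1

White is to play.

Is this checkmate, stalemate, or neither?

White to move; white king on a8.
In check: no.
King squares — a7: attacked by Rd7; b7: attacked by Rb4; b8: attacked by Rb4.
Legal moves for White: none.
Not in check and no legal moves → stalemate.

stalemate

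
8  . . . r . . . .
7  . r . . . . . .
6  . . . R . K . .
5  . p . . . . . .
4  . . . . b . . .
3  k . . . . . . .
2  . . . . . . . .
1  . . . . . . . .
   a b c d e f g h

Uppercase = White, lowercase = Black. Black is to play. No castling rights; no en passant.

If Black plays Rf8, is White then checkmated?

After Rf8: white king on f6; in check: yes, from the black rook on f8.
White has 3 legal replies: Ke6, Kg5, Ke5.
In check but a legal move exists → not checkmate.

no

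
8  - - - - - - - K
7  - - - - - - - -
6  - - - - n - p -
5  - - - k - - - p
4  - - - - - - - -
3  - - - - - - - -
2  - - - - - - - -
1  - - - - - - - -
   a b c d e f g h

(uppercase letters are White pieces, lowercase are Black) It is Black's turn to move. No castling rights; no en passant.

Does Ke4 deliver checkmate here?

After Ke4: white king on h8; in check: no.
White is not in check, so this cannot be checkmate.

no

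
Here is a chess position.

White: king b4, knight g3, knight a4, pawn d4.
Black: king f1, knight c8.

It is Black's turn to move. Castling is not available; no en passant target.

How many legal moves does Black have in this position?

4

Black to move; king on f1.
In check: yes, from the white knight on g3.
Legal moves: Kg2, Kf2, Kg1, Ke1.
Count: 4.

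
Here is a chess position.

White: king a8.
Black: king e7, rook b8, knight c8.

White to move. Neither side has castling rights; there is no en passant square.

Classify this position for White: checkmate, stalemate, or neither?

White to move; white king on a8.
In check: yes, from the black rook on b8.
Legal moves for White: Kxb8.
White is in check but has 1 legal move → neither.

neither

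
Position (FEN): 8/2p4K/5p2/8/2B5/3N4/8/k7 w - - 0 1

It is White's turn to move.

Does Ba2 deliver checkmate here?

no

After Ba2: black king on a1; in check: no.
Black is not in check, so this cannot be checkmate.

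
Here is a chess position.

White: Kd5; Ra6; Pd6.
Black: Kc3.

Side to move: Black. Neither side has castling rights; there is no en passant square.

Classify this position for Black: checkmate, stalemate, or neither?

neither

Black to move; black king on c3.
In check: no.
Legal moves for Black: Kb4, Kd3, Kb3, Kd2, Kc2, Kb2.
Black has 6 legal moves and is not in check → neither.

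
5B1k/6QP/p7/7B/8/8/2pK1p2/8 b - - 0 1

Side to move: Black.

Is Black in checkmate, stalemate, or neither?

Black to move; black king on h8.
In check: yes, from the white queen on g7.
King squares — g7: attacked by Bf8; h7: attacked by Qg7; g8: attacked by Qg7.
Legal moves for Black: none.
In check with no legal moves → checkmate.

checkmate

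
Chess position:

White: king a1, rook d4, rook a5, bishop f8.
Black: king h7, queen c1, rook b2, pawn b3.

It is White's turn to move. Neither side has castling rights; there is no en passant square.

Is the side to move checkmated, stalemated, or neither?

White to move; white king on a1.
In check: yes, from the black queen on c1.
King squares — b1: attacked by Qc1; a2: attacked by Rb2; b2: attacked by Qc1.
Legal moves for White: none.
In check with no legal moves → checkmate.

checkmate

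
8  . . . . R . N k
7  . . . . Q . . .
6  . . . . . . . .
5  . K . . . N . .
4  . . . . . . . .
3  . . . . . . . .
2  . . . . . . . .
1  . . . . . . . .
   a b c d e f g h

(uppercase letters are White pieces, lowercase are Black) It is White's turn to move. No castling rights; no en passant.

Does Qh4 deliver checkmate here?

yes

After Qh4: black king on h8; in check: yes, from the white queen on h4.
King squares — g7: attacked by Nf5; h7: attacked by Qh4; g8: attacked by Re8.
Black has no legal moves → checkmate.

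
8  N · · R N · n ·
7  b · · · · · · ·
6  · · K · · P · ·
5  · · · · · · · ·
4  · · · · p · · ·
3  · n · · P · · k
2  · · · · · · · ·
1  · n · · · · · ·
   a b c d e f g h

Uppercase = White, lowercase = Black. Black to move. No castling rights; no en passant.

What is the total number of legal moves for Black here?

Black to move; king on h3.
In check: no.
Legal moves: Ne7+, Nh6, Nxf6, Bb8, Bb6, Bc5, Bd4, Bxe3, Kh4, Kg4, Kg3, Kh2, Kg2, Nc5, Na5+, Nd4+, N3d2, Nc1, Na1, Nc3, Na3, N1d2.
Count: 22.

22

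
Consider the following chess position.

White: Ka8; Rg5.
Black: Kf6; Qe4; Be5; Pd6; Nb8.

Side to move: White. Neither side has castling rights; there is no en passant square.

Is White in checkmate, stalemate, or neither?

White to move; white king on a8.
In check: yes, from the black queen on e4.
Legal moves for White: Kxb8, Ka7.
White is in check but has 2 legal moves → neither.

neither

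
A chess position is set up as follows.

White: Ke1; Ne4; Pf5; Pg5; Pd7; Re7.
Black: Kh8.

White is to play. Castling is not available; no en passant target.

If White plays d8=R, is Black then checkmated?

yes

After d8=R: black king on h8; in check: yes, from the white rook on d8.
King squares — g7: attacked by Re7; h7: attacked by Re7; g8: attacked by Rd8.
Black has no legal moves → checkmate.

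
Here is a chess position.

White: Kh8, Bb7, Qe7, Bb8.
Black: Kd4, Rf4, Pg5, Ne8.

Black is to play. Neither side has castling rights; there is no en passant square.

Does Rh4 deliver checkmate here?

no

After Rh4: white king on h8; in check: yes, from the black rook on h4.
White has 2 legal replies: Kg8, Qh7.
In check but a legal move exists → not checkmate.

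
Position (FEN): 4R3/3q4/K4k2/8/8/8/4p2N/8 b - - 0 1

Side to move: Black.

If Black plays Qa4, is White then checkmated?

no

After Qa4: white king on a6; in check: yes, from the black queen on a4.
White has 2 legal replies: Kb7, Kb6.
In check but a legal move exists → not checkmate.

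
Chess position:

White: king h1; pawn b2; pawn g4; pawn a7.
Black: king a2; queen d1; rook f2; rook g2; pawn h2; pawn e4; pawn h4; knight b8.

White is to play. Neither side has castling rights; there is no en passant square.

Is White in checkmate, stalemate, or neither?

White to move; white king on h1.
In check: yes, from the black queen on d1.
King squares — g1: attacked by Qd1; g2: attacked by Rf2; h2: attacked by Rg2.
Legal moves for White: none.
In check with no legal moves → checkmate.

checkmate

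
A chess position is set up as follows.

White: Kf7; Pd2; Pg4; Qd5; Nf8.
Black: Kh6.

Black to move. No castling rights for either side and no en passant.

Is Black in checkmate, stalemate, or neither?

Black to move; black king on h6.
In check: no.
King squares — g5: attacked by Qd5; h5: attacked by Pg4; g6: attacked by Kf7; g7: attacked by Kf7; h7: attacked by Nf8.
Legal moves for Black: none.
Not in check and no legal moves → stalemate.

stalemate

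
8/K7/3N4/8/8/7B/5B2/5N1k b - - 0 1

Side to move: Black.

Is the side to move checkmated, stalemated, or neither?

Black to move; black king on h1.
In check: no.
King squares — g1: attacked by Bf2; g2: attacked by Bh3; h2: attacked by Nf1.
Legal moves for Black: none.
Not in check and no legal moves → stalemate.

stalemate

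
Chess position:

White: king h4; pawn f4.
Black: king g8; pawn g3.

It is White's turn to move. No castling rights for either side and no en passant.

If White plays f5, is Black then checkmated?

no

After f5: black king on g8; in check: no.
Black is not in check, so this cannot be checkmate.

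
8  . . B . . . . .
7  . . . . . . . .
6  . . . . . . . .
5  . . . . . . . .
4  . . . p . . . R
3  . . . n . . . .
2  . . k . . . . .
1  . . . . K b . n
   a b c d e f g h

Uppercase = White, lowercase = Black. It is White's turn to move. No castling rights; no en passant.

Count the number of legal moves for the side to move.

1

White to move; king on e1.
In check: yes, from the black knight on d3.
Legal moves: Kxf1.
Count: 1.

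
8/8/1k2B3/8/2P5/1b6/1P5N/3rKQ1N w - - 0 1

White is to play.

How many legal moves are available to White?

White to move; king on e1.
In check: yes, from the black rook on d1.
Legal moves: Kf2, Ke2.
Count: 2.

2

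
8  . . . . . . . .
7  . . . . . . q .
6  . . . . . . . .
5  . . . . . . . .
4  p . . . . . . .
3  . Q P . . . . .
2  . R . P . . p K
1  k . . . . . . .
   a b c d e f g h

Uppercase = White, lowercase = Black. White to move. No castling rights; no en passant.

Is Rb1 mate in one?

yes

After Rb1: black king on a1; in check: yes, from the white rook on b1.
King squares — b1: attacked by Qb3; a2: attacked by Qb3; b2: attacked by Rb1.
Black has no legal moves → checkmate.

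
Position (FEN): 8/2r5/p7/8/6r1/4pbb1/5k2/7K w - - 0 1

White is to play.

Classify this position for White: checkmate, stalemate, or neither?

checkmate

White to move; white king on h1.
In check: yes, from the black bishop on f3.
King squares — g1: attacked by Kf2; g2: attacked by Kf2; h2: attacked by Bg3.
Legal moves for White: none.
In check with no legal moves → checkmate.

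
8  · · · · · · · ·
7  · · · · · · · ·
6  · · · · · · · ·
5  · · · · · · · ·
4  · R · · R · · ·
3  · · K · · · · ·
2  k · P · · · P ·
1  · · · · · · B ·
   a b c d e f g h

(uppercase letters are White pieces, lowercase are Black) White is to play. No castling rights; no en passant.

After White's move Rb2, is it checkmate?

After Rb2: black king on a2; in check: yes, from the white rook on b2.
Black has 2 legal replies: Ka3, Ka1.
In check but a legal move exists → not checkmate.

no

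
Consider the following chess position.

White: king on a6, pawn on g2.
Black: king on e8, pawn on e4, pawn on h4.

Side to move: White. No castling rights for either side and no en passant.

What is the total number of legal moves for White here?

7

White to move; king on a6.
In check: no.
Legal moves: Kb7, Ka7, Kb6, Kb5, Ka5, g3, g4.
Count: 7.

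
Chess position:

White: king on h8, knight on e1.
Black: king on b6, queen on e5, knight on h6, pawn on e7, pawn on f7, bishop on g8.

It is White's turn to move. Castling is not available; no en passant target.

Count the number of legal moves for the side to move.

0

White to move; king on h8.
In check: yes, from the black queen on e5.
Legal moves: none.
Count: 0.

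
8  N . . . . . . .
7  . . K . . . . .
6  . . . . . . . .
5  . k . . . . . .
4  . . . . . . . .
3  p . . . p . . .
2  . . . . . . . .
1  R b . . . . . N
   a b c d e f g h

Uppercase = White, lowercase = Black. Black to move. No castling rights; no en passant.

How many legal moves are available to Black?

Black to move; king on b5.
In check: no.
Legal moves: Ka6, Kc5, Ka5, Kc4, Kb4, Ka4, Bh7, Bg6, Bf5, Be4, Bd3, Bc2, Ba2, e2, a2.
Count: 15.

15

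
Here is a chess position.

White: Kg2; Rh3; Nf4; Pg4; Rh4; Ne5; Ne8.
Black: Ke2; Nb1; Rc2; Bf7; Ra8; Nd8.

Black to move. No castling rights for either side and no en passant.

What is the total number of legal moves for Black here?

3

Black to move; king on e2.
In check: yes, from the white knight on f4.
Legal moves: Kd2, Ke1+, Kd1+.
Count: 3.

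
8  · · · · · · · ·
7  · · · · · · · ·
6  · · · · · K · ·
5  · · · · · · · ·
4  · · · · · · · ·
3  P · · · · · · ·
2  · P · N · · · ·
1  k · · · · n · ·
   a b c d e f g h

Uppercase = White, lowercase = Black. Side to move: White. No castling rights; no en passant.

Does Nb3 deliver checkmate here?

After Nb3: black king on a1; in check: yes, from the white knight on b3.
Black has 3 legal replies: Kxb2, Ka2, Kb1.
In check but a legal move exists → not checkmate.

no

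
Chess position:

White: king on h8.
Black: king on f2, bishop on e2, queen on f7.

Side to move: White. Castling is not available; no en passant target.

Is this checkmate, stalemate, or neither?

stalemate

White to move; white king on h8.
In check: no.
King squares — g7: attacked by Qf7; h7: attacked by Qf7; g8: attacked by Qf7.
Legal moves for White: none.
Not in check and no legal moves → stalemate.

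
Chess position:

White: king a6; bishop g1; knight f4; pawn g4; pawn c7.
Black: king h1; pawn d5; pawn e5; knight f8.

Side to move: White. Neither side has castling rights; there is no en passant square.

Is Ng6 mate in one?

no

After Ng6: black king on h1; in check: no.
Black is not in check, so this cannot be checkmate.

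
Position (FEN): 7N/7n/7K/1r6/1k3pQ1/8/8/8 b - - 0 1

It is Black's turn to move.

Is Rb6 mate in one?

After Rb6: white king on h6; in check: yes, from the black rook on b6.
White has 6 legal replies: Kxh7, Kg7, Kh5, Ng6, Qg6, Qe6.
In check but a legal move exists → not checkmate.

no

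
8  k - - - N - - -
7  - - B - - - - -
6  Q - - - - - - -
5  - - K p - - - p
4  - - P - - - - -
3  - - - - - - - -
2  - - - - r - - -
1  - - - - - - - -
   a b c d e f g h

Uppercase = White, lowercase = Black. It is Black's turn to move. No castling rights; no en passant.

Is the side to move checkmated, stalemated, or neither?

checkmate

Black to move; black king on a8.
In check: yes, from the white queen on a6.
King squares — a7: attacked by Qa6; b7: attacked by Qa6; b8: attacked by Bc7.
Legal moves for Black: none.
In check with no legal moves → checkmate.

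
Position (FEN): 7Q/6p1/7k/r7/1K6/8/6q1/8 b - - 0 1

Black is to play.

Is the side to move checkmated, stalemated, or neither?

neither

Black to move; black king on h6.
In check: yes, from the white queen on h8.
Legal moves for Black: Kg6, Kg5.
Black is in check but has 2 legal moves → neither.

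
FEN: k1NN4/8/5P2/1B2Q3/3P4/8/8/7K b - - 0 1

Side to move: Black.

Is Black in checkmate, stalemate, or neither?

stalemate

Black to move; black king on a8.
In check: no.
King squares — a7: attacked by Nc8; b7: attacked by Nd8; b8: attacked by Qe5.
Legal moves for Black: none.
Not in check and no legal moves → stalemate.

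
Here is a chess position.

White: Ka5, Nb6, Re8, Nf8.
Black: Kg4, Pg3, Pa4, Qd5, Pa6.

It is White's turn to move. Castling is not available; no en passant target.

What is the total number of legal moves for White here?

4

White to move; king on a5.
In check: yes, from the black queen on d5.
Legal moves: Kxa6, Kb4, Kxa4, Nxd5.
Count: 4.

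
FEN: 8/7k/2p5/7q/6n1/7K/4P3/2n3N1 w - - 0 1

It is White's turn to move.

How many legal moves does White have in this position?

2

White to move; king on h3.
In check: yes, from the black queen on h5.
Legal moves: Kg3, Kg2.
Count: 2.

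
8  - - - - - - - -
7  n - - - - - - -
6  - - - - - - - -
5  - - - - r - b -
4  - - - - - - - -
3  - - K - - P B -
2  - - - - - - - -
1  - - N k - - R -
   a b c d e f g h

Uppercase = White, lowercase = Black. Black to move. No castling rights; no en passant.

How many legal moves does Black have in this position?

Black to move; king on d1.
In check: yes, from the white rook on g1.
Legal moves: Re1.
Count: 1.

1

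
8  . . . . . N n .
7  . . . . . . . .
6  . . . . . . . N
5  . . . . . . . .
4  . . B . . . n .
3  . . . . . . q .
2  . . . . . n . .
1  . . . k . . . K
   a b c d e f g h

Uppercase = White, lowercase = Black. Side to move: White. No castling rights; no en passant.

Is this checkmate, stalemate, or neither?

White to move; white king on h1.
In check: yes, from the black knight on f2.
King squares — g1: attacked by Qg3; g2: attacked by Qg3; h2: attacked by Qg3.
Legal moves for White: none.
In check with no legal moves → checkmate.

checkmate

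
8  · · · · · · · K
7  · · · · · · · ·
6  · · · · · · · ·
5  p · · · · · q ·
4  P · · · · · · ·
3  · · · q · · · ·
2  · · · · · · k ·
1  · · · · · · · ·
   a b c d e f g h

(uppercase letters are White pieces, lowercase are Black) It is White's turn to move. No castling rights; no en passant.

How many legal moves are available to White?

White to move; king on h8.
In check: no.
Legal moves: none.
Count: 0.

0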